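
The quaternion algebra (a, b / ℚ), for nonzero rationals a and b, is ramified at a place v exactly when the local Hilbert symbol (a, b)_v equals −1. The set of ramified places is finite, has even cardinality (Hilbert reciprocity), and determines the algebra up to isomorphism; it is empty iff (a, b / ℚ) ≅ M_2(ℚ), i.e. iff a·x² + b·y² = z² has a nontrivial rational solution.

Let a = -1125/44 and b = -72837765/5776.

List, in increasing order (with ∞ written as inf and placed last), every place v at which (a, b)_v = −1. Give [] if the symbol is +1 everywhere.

[3, 5, 11, inf]

Mod squares: a ≡ -55, b ≡ -1365. Check v ∈ {∞, 2, 3, 5, 7, 11, 13, 19}.
v=11: a=11^-1·(≡2), b=11^2·(≡10) mod 11; (2|11)=-1, (10|11)=-1; (−1)^{-1·2·5}·(-1)^2·(-1)^-1 = -1.
v=3: a=3^2·(≡2), b=3^3·(≡1) mod 3; (2|3)=-1, (1|3)=+1; (−1)^{2·3·1}·(-1)^3·(+1)^2 = -1.
v=5: a=5^3·(≡4), b=5^1·(≡2) mod 5; (4|5)=+1, (2|5)=-1; (−1)^{3·1·2}·(+1)^1·(-1)^3 = -1.
v=2: v_2(a)=-2, v_2(b)=-4; units ≡ 1, 3 (mod 8); ε·ε+αω+βω = 0·1+-2·1+-4·0 ≡ 0  ⇒  (a,b)_2 = +1.
v=7: a=7^0·(≡1), b=7^3·(≡4) mod 7; (1|7)=+1, (4|7)=+1; (−1)^{0·3·3}·(+1)^3·(+1)^0 = +1.
v=19: a=19^0·(≡12), b=19^-2·(≡10) mod 19; (12|19)=-1, (10|19)=-1; (−1)^{0·-2·9}·(-1)^-2·(-1)^0 = +1.
v=13: a=13^0·(≡9), b=13^1·(≡1) mod 13; (9|13)=+1, (1|13)=+1; (−1)^{0·1·6}·(+1)^1·(+1)^0 = +1.
v=∞: -55 < 0 and -1365 < 0  ⇒  (a,b)_∞ = -1.
(-55, -1365 / ℚ) ramifies at {3, 5, 11, ∞}: a division algebra.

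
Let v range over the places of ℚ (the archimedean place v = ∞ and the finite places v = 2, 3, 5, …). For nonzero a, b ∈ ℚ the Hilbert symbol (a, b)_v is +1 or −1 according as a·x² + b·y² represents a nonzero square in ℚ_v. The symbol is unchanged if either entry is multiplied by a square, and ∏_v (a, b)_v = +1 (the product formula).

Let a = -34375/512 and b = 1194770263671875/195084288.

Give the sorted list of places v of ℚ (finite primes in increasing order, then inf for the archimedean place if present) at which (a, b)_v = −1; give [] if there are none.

[5, 11]

(a, b) ≡ (-110, 33) mod (ℚ^×)²; places V = {2, 3, 5, 7, 11, 23, 29, ∞}.
(a,b)_2: α=-9, β=-14; u≡1, v≡1 (mod 8); ε(u)ε(v)=0·0, αω(v)=-9·0, βω(u)=-14·0; sum ≡ 0  ⇒  +1.
(a,b)_7: α=0, u≡2; β=-2, v≡5 (mod 7); (2|7)=+1, (5|7)=-1; sign (−1)^0·+1^-2·-1^0 = +1.
(a,b)_5: α=5, u≡2; β=12, v≡3 (mod 5); (2|5)=-1, (3|5)=-1; sign (−1)^0·-1^12·-1^5 = -1.
(a,b)_11: α=1, u≡9; β=1, v≡5 (mod 11); (9|11)=+1, (5|11)=+1; sign (−1)^1·+1^1·+1^1 = -1.
(a,b)_∞: sgn(-110)=−, sgn(33)=+, so +1.
(a,b)_3: α=0, u≡1; β=-5, v≡2 (mod 3); (1|3)=+1, (2|3)=-1; sign (−1)^0·+1^-5·-1^0 = +1.
(a,b)_23: α=0, u≡17; β=2, v≡14 (mod 23); (17|23)=-1, (14|23)=-1; sign (−1)^0·-1^2·-1^0 = +1.
(a,b)_29: α=0, u≡1; β=2, v≡28 (mod 29); (1|29)=+1, (28|29)=+1; sign (−1)^0·+1^2·+1^0 = +1.
Ram(-110, 33) = {5, 11}; no ℚ_5-point on the conic.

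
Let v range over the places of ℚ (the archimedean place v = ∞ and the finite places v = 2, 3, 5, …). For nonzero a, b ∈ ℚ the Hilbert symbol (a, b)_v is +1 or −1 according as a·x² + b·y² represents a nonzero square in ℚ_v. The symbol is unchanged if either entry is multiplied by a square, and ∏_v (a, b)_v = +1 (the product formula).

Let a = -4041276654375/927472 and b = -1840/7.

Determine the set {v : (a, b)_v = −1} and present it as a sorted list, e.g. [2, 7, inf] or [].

(a, b) ≡ (-161, -805) mod (ℚ^×)²; places V = {2, 3, 5, 7, 13, 23, ∞}.
(a,b)_2: α=-4, β=4; u≡7, v≡3 (mod 8); ε(u)ε(v)=1·1, αω(v)=-4·1, βω(u)=4·0; sum ≡ 1  ⇒  -1.
(a,b)_3: α=12, u≡1; β=0, v≡2 (mod 3); (1|3)=+1, (2|3)=-1; sign (−1)^0·+1^0·-1^12 = +1.
(a,b)_∞: sgn(-161)=−, sgn(-805)=−, so -1.
(a,b)_23: α=3, u≡4; β=1, v≡5 (mod 23); (4|23)=+1, (5|23)=-1; sign (−1)^1·+1^1·-1^3 = +1.
(a,b)_7: α=-3, u≡6; β=-1, v≡1 (mod 7); (6|7)=-1, (1|7)=+1; sign (−1)^1·-1^-1·+1^-3 = +1.
(a,b)_13: α=-2, u≡7; β=0, v≡12 (mod 13); (7|13)=-1, (12|13)=+1; sign (−1)^0·-1^0·+1^-2 = +1.
(a,b)_5: α=4, u≡4; β=1, v≡1 (mod 5); (4|5)=+1, (1|5)=+1; sign (−1)^0·+1^1·+1^4 = +1.
Ram(-161, -805) = {2, ∞}; no ℚ_2-point on the conic.

[2, inf]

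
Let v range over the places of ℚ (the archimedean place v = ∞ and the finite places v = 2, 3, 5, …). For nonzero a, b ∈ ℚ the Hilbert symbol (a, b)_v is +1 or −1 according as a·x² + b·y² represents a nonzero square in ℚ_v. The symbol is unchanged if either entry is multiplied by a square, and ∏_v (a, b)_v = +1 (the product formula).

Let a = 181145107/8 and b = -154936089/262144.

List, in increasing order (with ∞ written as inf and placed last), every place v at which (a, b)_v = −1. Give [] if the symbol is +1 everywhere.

[2, 19]

(a, b) ≡ (8294, -209) mod (ℚ^×)²; places V = {2, 3, 7, 11, 13, 19, 29, 41, ∞}.
(a,b)_7: α=0, u≡3; β=2, v≡2 (mod 7); (3|7)=-1, (2|7)=+1; sign (−1)^0·-1^2·+1^0 = +1.
(a,b)_11: α=3, u≡2; β=1, v≡9 (mod 11); (2|11)=-1, (9|11)=+1; sign (−1)^1·-1^1·+1^3 = +1.
(a,b)_2: α=-3, β=-18; u≡3, v≡7 (mod 8); ε(u)ε(v)=1·1, αω(v)=-3·0, βω(u)=-18·1; sum ≡ 1  ⇒  -1.
(a,b)_19: α=2, u≡2; β=1, v≡3 (mod 19); (2|19)=-1, (3|19)=-1; sign (−1)^0·-1^1·-1^2 = -1.
(a,b)_13: α=1, u≡9; β=0, v≡9 (mod 13); (9|13)=+1, (9|13)=+1; sign (−1)^0·+1^0·+1^1 = +1.
(a,b)_3: α=0, u≡2; β=2, v≡1 (mod 3); (2|3)=-1, (1|3)=+1; sign (−1)^0·-1^2·+1^0 = +1.
(a,b)_∞: sgn(8294)=+, sgn(-209)=−, so +1.
(a,b)_41: α=0, u≡12; β=2, v≡37 (mod 41); (12|41)=-1, (37|41)=+1; sign (−1)^0·-1^2·+1^0 = +1.
(a,b)_29: α=1, u≡20; β=0, v≡5 (mod 29); (20|29)=+1, (5|29)=+1; sign (−1)^0·+1^0·+1^1 = +1.
Ram(8294, -209) = {2, 19}; no ℚ_2-point on the conic.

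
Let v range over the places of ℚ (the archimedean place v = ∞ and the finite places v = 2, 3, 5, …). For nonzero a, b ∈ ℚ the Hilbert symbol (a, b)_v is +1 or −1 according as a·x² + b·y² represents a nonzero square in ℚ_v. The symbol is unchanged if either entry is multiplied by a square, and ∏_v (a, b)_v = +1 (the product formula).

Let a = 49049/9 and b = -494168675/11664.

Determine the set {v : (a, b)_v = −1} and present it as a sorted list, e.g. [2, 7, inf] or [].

[11, 13]

(a, b) ≡ (1001, -2387) mod (ℚ^×)²; places V = {2, 3, 5, 7, 11, 13, 31, ∞}.
(a,b)_13: α=1, u≡9; β=2, v≡5 (mod 13); (9|13)=+1, (5|13)=-1; sign (−1)^0·+1^2·-1^1 = -1.
(a,b)_31: α=0, u≡18; β=1, v≡14 (mod 31); (18|31)=+1, (14|31)=+1; sign (−1)^0·+1^1·+1^0 = +1.
(a,b)_5: α=0, u≡1; β=2, v≡2 (mod 5); (1|5)=+1, (2|5)=-1; sign (−1)^0·+1^2·-1^0 = +1.
(a,b)_3: α=-2, u≡2; β=-6, v≡1 (mod 3); (2|3)=-1, (1|3)=+1; sign (−1)^0·-1^-6·+1^-2 = +1.
(a,b)_∞: sgn(1001)=+, sgn(-2387)=−, so +1.
(a,b)_2: α=0, β=-4; u≡1, v≡5 (mod 8); ε(u)ε(v)=0·0, αω(v)=0·1, βω(u)=-4·0; sum ≡ 0  ⇒  +1.
(a,b)_7: α=3, u≡5; β=3, v≡4 (mod 7); (5|7)=-1, (4|7)=+1; sign (−1)^1·-1^3·+1^3 = +1.
(a,b)_11: α=1, u≡9; β=1, v≡1 (mod 11); (9|11)=+1, (1|11)=+1; sign (−1)^1·+1^1·+1^1 = -1.
Ram(1001, -2387) = {11, 13}; no ℚ_11-point on the conic.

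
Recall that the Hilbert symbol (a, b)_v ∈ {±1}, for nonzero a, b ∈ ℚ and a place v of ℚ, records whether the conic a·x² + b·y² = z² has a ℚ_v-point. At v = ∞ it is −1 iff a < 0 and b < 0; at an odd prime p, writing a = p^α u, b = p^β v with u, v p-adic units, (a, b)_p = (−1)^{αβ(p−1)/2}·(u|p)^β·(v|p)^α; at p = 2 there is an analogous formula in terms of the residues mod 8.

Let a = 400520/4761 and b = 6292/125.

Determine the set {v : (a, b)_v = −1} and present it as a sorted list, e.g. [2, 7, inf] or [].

(a, b) ≡ (100130, 65) mod (ℚ^×)²; places V = {2, 3, 5, 11, 13, 17, 19, 23, 31, ∞}.
(a,b)_17: α=1, u≡15; β=0, v≡6 (mod 17); (15|17)=+1, (6|17)=-1; sign (−1)^0·+1^0·-1^1 = -1.
(a,b)_2: α=3, β=2; u≡1, v≡1 (mod 8); ε(u)ε(v)=0·0, αω(v)=3·0, βω(u)=2·0; sum ≡ 0  ⇒  +1.
(a,b)_13: α=0, u≡1; β=1, v≡2 (mod 13); (1|13)=+1, (2|13)=-1; sign (−1)^0·+1^1·-1^0 = +1.
(a,b)_31: α=1, u≡22; β=0, v≡30 (mod 31); (22|31)=-1, (30|31)=-1; sign (−1)^0·-1^0·-1^1 = -1.
(a,b)_11: α=0, u≡6; β=2, v≡2 (mod 11); (6|11)=-1, (2|11)=-1; sign (−1)^0·-1^2·-1^0 = +1.
(a,b)_∞: sgn(100130)=+, sgn(65)=+, so +1.
(a,b)_5: α=1, u≡4; β=-3, v≡2 (mod 5); (4|5)=+1, (2|5)=-1; sign (−1)^0·+1^-3·-1^1 = -1.
(a,b)_23: α=-2, u≡10; β=0, v≡22 (mod 23); (10|23)=-1, (22|23)=-1; sign (−1)^0·-1^0·-1^-2 = +1.
(a,b)_19: α=1, u≡6; β=0, v≡2 (mod 19); (6|19)=+1, (2|19)=-1; sign (−1)^0·+1^0·-1^1 = -1.
(a,b)_3: α=-2, u≡2; β=0, v≡2 (mod 3); (2|3)=-1, (2|3)=-1; sign (−1)^0·-1^0·-1^-2 = +1.
(100130, 65 / ℚ) ramifies at {5, 17, 19, 31}: a division algebra.

[5, 17, 19, 31]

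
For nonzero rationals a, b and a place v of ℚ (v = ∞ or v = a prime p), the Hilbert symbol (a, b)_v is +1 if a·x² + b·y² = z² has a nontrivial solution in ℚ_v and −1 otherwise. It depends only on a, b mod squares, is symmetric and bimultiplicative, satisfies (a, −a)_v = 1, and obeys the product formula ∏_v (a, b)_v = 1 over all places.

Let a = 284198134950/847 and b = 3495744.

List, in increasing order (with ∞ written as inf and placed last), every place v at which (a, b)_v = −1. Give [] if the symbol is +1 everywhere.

(a, b) ≡ (714, 21) mod (ℚ^×)²; places V = {2, 3, 5, 7, 11, 17, 23, ∞}.
(a,b)_11: α=-2, u≡10; β=0, v≡10 (mod 11); (10|11)=-1, (10|11)=-1; sign (−1)^0·-1^0·-1^-2 = +1.
(a,b)_23: α=2, u≡18; β=0, v≡20 (mod 23); (18|23)=+1, (20|23)=-1; sign (−1)^0·+1^0·-1^2 = +1.
(a,b)_5: α=2, u≡4; β=0, v≡4 (mod 5); (4|5)=+1, (4|5)=+1; sign (−1)^0·+1^0·+1^2 = +1.
(a,b)_2: α=1, β=6; u≡5, v≡5 (mod 8); ε(u)ε(v)=0·0, αω(v)=1·1, βω(u)=6·1; sum ≡ 1  ⇒  -1.
(a,b)_7: α=-1, u≡1; β=1, v≡5 (mod 7); (1|7)=+1, (5|7)=-1; sign (−1)^1·+1^1·-1^-1 = +1.
(a,b)_3: α=7, u≡1; β=3, v≡1 (mod 3); (1|3)=+1, (1|3)=+1; sign (−1)^1·+1^3·+1^7 = -1.
(a,b)_17: α=3, u≡13; β=2, v≡9 (mod 17); (13|17)=+1, (9|17)=+1; sign (−1)^0·+1^2·+1^3 = +1.
(a,b)_∞: sgn(714)=+, sgn(21)=+, so +1.
Ram(714, 21) = {2, 3}; no ℚ_2-point on the conic.

[2, 3]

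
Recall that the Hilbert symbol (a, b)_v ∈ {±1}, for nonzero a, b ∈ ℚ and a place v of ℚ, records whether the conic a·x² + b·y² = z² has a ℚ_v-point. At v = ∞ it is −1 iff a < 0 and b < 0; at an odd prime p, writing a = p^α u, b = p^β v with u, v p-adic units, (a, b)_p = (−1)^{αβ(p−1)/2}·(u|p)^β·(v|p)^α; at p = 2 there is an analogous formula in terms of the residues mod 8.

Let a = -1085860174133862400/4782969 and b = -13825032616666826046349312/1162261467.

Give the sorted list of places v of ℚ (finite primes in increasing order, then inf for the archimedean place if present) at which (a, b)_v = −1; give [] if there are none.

(a, b) ≡ (-34, -13566) mod (ℚ^×)²; places V = {2, 3, 5, 7, 13, 17, 19, ∞}.
(a,b)_13: α=2, u≡6; β=4, v≡5 (mod 13); (6|13)=-1, (5|13)=-1; sign (−1)^0·-1^4·-1^2 = +1.
(a,b)_3: α=-14, u≡2; β=-19, v≡2 (mod 3); (2|3)=-1, (2|3)=-1; sign (−1)^0·-1^-19·-1^-14 = -1.
(a,b)_19: α=4, u≡6; β=5, v≡2 (mod 19); (6|19)=+1, (2|19)=-1; sign (−1)^0·+1^5·-1^4 = +1.
(a,b)_5: α=2, u≡1; β=0, v≡4 (mod 5); (1|5)=+1, (4|5)=+1; sign (−1)^0·+1^0·+1^2 = +1.
(a,b)_17: α=3, u≡1; β=5, v≡16 (mod 17); (1|17)=+1, (16|17)=+1; sign (−1)^0·+1^5·+1^3 = +1.
(a,b)_7: α=2, u≡1; β=5, v≡4 (mod 7); (1|7)=+1, (4|7)=+1; sign (−1)^0·+1^5·+1^2 = +1.
(a,b)_∞: sgn(-34)=−, sgn(-13566)=−, so -1.
(a,b)_2: α=13, β=13; u≡7, v≡1 (mod 8); ε(u)ε(v)=1·0, αω(v)=13·0, βω(u)=13·0; sum ≡ 0  ⇒  +1.
Ram(-34, -13566) = {3, ∞}; no ℚ_3-point on the conic.

[3, inf]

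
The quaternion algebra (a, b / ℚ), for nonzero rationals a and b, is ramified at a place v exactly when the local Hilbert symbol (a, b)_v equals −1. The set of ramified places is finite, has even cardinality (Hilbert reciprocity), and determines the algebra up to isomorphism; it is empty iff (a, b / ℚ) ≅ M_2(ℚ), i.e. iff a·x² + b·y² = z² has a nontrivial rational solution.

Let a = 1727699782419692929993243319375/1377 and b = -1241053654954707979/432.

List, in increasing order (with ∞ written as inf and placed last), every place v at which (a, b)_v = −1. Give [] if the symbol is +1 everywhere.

(a, b) ≡ (173383, -533577) mod (ℚ^×)²; places V = {2, 3, 5, 7, 11, 17, 19, 23, 31, 37, 41, 47, ∞}.
(a,b)_2: α=0, β=-4; u≡7, v≡7 (mod 8); ε(u)ε(v)=1·1, αω(v)=0·0, βω(u)=-4·0; sum ≡ 1  ⇒  -1.
(a,b)_23: α=2, u≡8; β=1, v≡12 (mod 23); (8|23)=+1, (12|23)=+1; sign (−1)^0·+1^1·+1^2 = +1.
(a,b)_11: α=2, u≡3; β=1, v≡4 (mod 11); (3|11)=+1, (4|11)=+1; sign (−1)^0·+1^1·+1^2 = +1.
(a,b)_∞: sgn(173383)=+, sgn(-533577)=−, so +1.
(a,b)_19: α=2, u≡15; β=1, v≡13 (mod 19); (15|19)=-1, (13|19)=-1; sign (−1)^0·-1^1·-1^2 = -1.
(a,b)_3: α=-4, u≡1; β=-3, v≡2 (mod 3); (1|3)=+1, (2|3)=-1; sign (−1)^0·+1^-3·-1^-4 = +1.
(a,b)_41: α=2, u≡15; β=0, v≡22 (mod 41); (15|41)=-1, (22|41)=-1; sign (−1)^0·-1^0·-1^2 = +1.
(a,b)_47: α=3, u≡26; β=2, v≡42 (mod 47); (26|47)=-1, (42|47)=+1; sign (−1)^0·-1^2·+1^3 = +1.
(a,b)_37: α=2, u≡34; β=3, v≡11 (mod 37); (34|37)=+1, (11|37)=+1; sign (−1)^0·+1^3·+1^2 = +1.
(a,b)_31: α=3, u≡11; β=2, v≡12 (mod 31); (11|31)=-1, (12|31)=-1; sign (−1)^0·-1^2·-1^3 = -1.
(a,b)_17: α=-1, u≡2; β=0, v≡8 (mod 17); (2|17)=+1, (8|17)=+1; sign (−1)^0·+1^0·+1^-1 = +1.
(a,b)_7: α=5, u≡5; β=4, v≡6 (mod 7); (5|7)=-1, (6|7)=-1; sign (−1)^0·-1^4·-1^5 = -1.
(a,b)_5: α=4, u≡3; β=0, v≡3 (mod 5); (3|5)=-1, (3|5)=-1; sign (−1)^0·-1^0·-1^4 = +1.
|Ram(173383, -533577)| = 4, even; anisotropic at {2, 7, 19, 31}.

[2, 7, 19, 31]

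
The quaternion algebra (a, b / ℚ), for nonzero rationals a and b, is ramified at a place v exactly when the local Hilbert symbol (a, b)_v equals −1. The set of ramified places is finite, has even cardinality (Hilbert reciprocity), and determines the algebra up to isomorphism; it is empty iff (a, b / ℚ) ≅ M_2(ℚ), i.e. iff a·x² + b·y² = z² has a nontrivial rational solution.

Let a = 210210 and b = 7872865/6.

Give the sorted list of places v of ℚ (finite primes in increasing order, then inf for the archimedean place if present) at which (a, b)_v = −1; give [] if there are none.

(a, b) ≡ (4290, 2310) mod (ℚ^×)²; places V = {2, 3, 5, 7, 11, 13, ∞}.
(a,b)_7: α=2, u≡6; β=1, v≡2 (mod 7); (6|7)=-1, (2|7)=+1; sign (−1)^0·-1^1·+1^2 = -1.
(a,b)_∞: sgn(4290)=+, sgn(2310)=+, so +1.
(a,b)_11: α=1, u≡3; β=3, v≡5 (mod 11); (3|11)=+1, (5|11)=+1; sign (−1)^1·+1^3·+1^1 = -1.
(a,b)_2: α=1, β=-1; u≡1, v≡3 (mod 8); ε(u)ε(v)=0·1, αω(v)=1·1, βω(u)=-1·0; sum ≡ 1  ⇒  -1.
(a,b)_3: α=1, u≡2; β=-1, v≡2 (mod 3); (2|3)=-1, (2|3)=-1; sign (−1)^1·-1^-1·-1^1 = -1.
(a,b)_13: α=1, u≡11; β=2, v≡1 (mod 13); (11|13)=-1, (1|13)=+1; sign (−1)^0·-1^2·+1^1 = +1.
(a,b)_5: α=1, u≡2; β=1, v≡3 (mod 5); (2|5)=-1, (3|5)=-1; sign (−1)^0·-1^1·-1^1 = +1.
Ram(4290, 2310) = {2, 3, 7, 11}; no ℚ_2-point on the conic.

[2, 3, 7, 11]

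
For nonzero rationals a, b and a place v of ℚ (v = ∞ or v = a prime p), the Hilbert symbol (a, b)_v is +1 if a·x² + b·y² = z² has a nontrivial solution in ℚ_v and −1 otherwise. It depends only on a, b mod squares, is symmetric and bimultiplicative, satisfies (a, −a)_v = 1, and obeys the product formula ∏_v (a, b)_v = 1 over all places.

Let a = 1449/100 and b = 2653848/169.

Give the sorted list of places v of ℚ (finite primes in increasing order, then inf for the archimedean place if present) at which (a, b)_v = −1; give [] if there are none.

Mod squares: a ≡ 161, b ≡ 73718. Check v ∈ {∞, 2, 3, 5, 7, 13, 23, 29, 31, 41}.
v=5: a=5^-2·(≡1), b=5^0·(≡2) mod 5; (1|5)=+1, (2|5)=-1; (−1)^{-2·0·2}·(+1)^0·(-1)^-2 = +1.
v=31: a=31^0·(≡21), b=31^1·(≡30) mod 31; (21|31)=-1, (30|31)=-1; (−1)^{0·1·15}·(-1)^1·(-1)^0 = -1.
v=2: v_2(a)=-2, v_2(b)=3; units ≡ 1, 3 (mod 8); ε·ε+αω+βω = 0·1+-2·1+3·0 ≡ 0  ⇒  (a,b)_2 = +1.
v=23: a=23^1·(≡5), b=23^0·(≡2) mod 23; (5|23)=-1, (2|23)=+1; (−1)^{1·0·11}·(-1)^0·(+1)^1 = +1.
v=∞: 161 > 0 and 73718 > 0  ⇒  (a,b)_∞ = +1.
v=3: a=3^2·(≡2), b=3^2·(≡2) mod 3; (2|3)=-1, (2|3)=-1; (−1)^{2·2·1}·(-1)^2·(-1)^2 = +1.
v=29: a=29^0·(≡20), b=29^1·(≡14) mod 29; (20|29)=+1, (14|29)=-1; (−1)^{0·1·14}·(+1)^1·(-1)^0 = +1.
v=41: a=41^0·(≡19), b=41^1·(≡6) mod 41; (19|41)=-1, (6|41)=-1; (−1)^{0·1·20}·(-1)^1·(-1)^0 = -1.
v=7: a=7^1·(≡2), b=7^0·(≡1) mod 7; (2|7)=+1, (1|7)=+1; (−1)^{1·0·3}·(+1)^0·(+1)^1 = +1.
v=13: a=13^0·(≡5), b=13^-2·(≡2) mod 13; (5|13)=-1, (2|13)=-1; (−1)^{0·-2·6}·(-1)^-2·(-1)^0 = +1.
Ram(161, 73718) = {31, 41}; no ℚ_31-point on the conic.

[31, 41]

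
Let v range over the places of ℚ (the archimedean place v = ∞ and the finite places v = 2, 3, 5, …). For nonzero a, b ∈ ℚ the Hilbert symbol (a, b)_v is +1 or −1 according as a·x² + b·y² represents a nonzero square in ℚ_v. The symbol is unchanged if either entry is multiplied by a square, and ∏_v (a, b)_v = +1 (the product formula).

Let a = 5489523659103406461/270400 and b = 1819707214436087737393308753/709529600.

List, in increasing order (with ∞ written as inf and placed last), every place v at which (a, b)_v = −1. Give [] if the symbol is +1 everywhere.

[7, 29]

Mod squares: a ≡ 1189, b ≡ 217833. Check v ∈ {∞, 2, 3, 5, 7, 11, 13, 23, 29, 41}.
v=3: a=3^6·(≡1), b=3^13·(≡2) mod 3; (1|3)=+1, (2|3)=-1; (−1)^{6·13·1}·(+1)^13·(-1)^6 = +1.
v=7: a=7^6·(≡5), b=7^7·(≡2) mod 7; (5|7)=-1, (2|7)=+1; (−1)^{6·7·3}·(-1)^7·(+1)^6 = -1.
v=∞: 1189 > 0 and 217833 > 0  ⇒  (a,b)_∞ = +1.
v=13: a=13^-2·(≡6), b=13^-2·(≡7) mod 13; (6|13)=-1, (7|13)=-1; (−1)^{-2·-2·6}·(-1)^-2·(-1)^-2 = +1.
v=41: a=41^1·(≡6), b=41^-1·(≡6) mod 41; (6|41)=-1, (6|41)=-1; (−1)^{1·-1·20}·(-1)^-1·(-1)^1 = +1.
v=5: a=5^-2·(≡1), b=5^-2·(≡2) mod 5; (1|5)=+1, (2|5)=-1; (−1)^{-2·-2·2}·(+1)^-2·(-1)^-2 = +1.
v=29: a=29^3·(≡2), b=29^4·(≡18) mod 29; (2|29)=-1, (18|29)=-1; (−1)^{3·4·14}·(-1)^4·(-1)^3 = -1.
v=2: v_2(a)=-6, v_2(b)=-12; units ≡ 5, 1 (mod 8); ε·ε+αω+βω = 0·0+-6·0+-12·1 ≡ 0  ⇒  (a,b)_2 = +1.
v=23: a=23^2·(≡9), b=23^3·(≡6) mod 23; (9|23)=+1, (6|23)=+1; (−1)^{2·3·11}·(+1)^3·(+1)^2 = +1.
v=11: a=11^2·(≡3), b=11^5·(≡9) mod 11; (3|11)=+1, (9|11)=+1; (−1)^{2·5·5}·(+1)^5·(+1)^2 = +1.
|Ram(1189, 217833)| = 2, even; anisotropic at {7, 29}.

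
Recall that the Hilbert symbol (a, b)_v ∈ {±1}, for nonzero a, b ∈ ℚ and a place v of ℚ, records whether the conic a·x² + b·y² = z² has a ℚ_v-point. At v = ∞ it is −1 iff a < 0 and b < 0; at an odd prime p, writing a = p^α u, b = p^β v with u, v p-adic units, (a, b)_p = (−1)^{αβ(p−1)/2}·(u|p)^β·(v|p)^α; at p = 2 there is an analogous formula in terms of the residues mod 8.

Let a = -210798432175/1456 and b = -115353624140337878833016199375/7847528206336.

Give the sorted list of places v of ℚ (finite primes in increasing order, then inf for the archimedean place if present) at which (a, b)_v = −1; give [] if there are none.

(a, b) ≡ (-2125502197, -799) mod (ℚ^×)²; places V = {2, 3, 5, 7, 13, 17, 19, 23, 31, 37, 41, 47, ∞}.
(a,b)_2: α=-4, β=-12; u≡3, v≡1 (mod 8); ε(u)ε(v)=1·0, αω(v)=-4·0, βω(u)=-12·1; sum ≡ 0  ⇒  +1.
(a,b)_47: α=1, u≡30; β=3, v≡46 (mod 47); (30|47)=-1, (46|47)=-1; sign (−1)^1·-1^3·-1^1 = -1.
(a,b)_41: α=1, u≡39; β=2, v≡25 (mod 41); (39|41)=+1, (25|41)=+1; sign (−1)^0·+1^2·+1^1 = +1.
(a,b)_23: α=1, u≡20; β=2, v≡18 (mod 23); (20|23)=-1, (18|23)=+1; sign (−1)^0·-1^2·+1^1 = +1.
(a,b)_19: α=2, u≡4; β=6, v≡14 (mod 19); (4|19)=+1, (14|19)=-1; sign (−1)^0·+1^6·-1^2 = +1.
(a,b)_3: α=0, u≡2; β=2, v≡2 (mod 3); (2|3)=-1, (2|3)=-1; sign (−1)^0·-1^2·-1^0 = +1.
(a,b)_13: α=-1, u≡9; β=-4, v≡8 (mod 13); (9|13)=+1, (8|13)=-1; sign (−1)^0·+1^-4·-1^-1 = -1.
(a,b)_5: α=2, u≡3; β=4, v≡1 (mod 5); (3|5)=-1, (1|5)=+1; sign (−1)^0·-1^4·+1^2 = +1.
(a,b)_17: α=1, u≡2; β=3, v≡13 (mod 17); (2|17)=+1, (13|17)=+1; sign (−1)^0·+1^3·+1^1 = +1.
(a,b)_37: α=0, u≡1; β=-2, v≡2 (mod 37); (1|37)=+1, (2|37)=-1; sign (−1)^0·+1^-2·-1^0 = +1.
(a,b)_31: α=1, u≡8; β=2, v≡10 (mod 31); (8|31)=+1, (10|31)=+1; sign (−1)^0·+1^2·+1^1 = +1.
(a,b)_∞: sgn(-2125502197)=−, sgn(-799)=−, so -1.
(a,b)_7: α=-1, u≡1; β=-2, v≡6 (mod 7); (1|7)=+1, (6|7)=-1; sign (−1)^0·+1^-2·-1^-1 = -1.
|Ram(-2125502197, -799)| = 4, even; anisotropic at {7, 13, 47, ∞}.

[7, 13, 47, inf]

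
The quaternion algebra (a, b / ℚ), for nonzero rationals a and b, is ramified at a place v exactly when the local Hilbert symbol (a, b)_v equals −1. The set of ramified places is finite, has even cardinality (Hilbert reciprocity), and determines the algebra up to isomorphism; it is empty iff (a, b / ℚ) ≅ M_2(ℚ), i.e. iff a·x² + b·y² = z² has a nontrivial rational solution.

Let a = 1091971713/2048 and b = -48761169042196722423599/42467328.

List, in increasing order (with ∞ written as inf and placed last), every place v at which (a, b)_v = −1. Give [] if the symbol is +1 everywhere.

[3, 7, 23, 43]

Mod squares: a ≡ 44570274, b ≡ -15022. Check v ∈ {∞, 2, 3, 7, 23, 29, 37, 43}.
v=23: a=23^1·(≡17), b=23^2·(≡11) mod 23; (17|23)=-1, (11|23)=-1; (−1)^{1·2·11}·(-1)^2·(-1)^1 = -1.
v=7: a=7^3·(≡3), b=7^9·(≡3) mod 7; (3|7)=-1, (3|7)=-1; (−1)^{3·9·3}·(-1)^9·(-1)^3 = -1.
v=2: v_2(a)=-11, v_2(b)=-19; units ≡ 1, 1 (mod 8); ε·ε+αω+βω = 0·0+-11·0+-19·0 ≡ 0  ⇒  (a,b)_2 = +1.
v=3: a=3^1·(≡2), b=3^-4·(≡2) mod 3; (2|3)=-1, (2|3)=-1; (−1)^{1·-4·1}·(-1)^-4·(-1)^1 = -1.
v=∞: 44570274 > 0 and -15022 < 0  ⇒  (a,b)_∞ = +1.
v=29: a=29^1·(≡9), b=29^3·(≡13) mod 29; (9|29)=+1, (13|29)=+1; (−1)^{1·3·14}·(+1)^3·(+1)^1 = +1.
v=43: a=43^1·(≡29), b=43^2·(≡20) mod 43; (29|43)=-1, (20|43)=-1; (−1)^{1·2·21}·(-1)^2·(-1)^1 = -1.
v=37: a=37^1·(≡11), b=37^3·(≡27) mod 37; (11|37)=+1, (27|37)=+1; (−1)^{1·3·18}·(+1)^3·(+1)^1 = +1.
|Ram(44570274, -15022)| = 4, even; anisotropic at {3, 7, 23, 43}.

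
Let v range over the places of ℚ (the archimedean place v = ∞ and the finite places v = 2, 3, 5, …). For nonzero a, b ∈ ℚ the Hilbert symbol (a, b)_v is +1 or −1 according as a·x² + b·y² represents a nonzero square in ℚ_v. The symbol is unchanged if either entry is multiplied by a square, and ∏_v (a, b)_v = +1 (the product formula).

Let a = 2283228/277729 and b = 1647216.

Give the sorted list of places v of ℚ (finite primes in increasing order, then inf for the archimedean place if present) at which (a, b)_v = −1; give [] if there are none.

(a, b) ≡ (87, 1271) mod (ℚ^×)²; places V = {2, 3, 17, 29, 31, 41, ∞}.
(a,b)_17: α=-2, u≡1; β=0, v≡1 (mod 17); (1|17)=+1, (1|17)=+1; sign (−1)^0·+1^0·+1^-2 = +1.
(a,b)_29: α=1, u≡8; β=0, v≡16 (mod 29); (8|29)=-1, (16|29)=+1; sign (−1)^0·-1^0·+1^1 = +1.
(a,b)_∞: sgn(87)=+, sgn(1271)=+, so +1.
(a,b)_41: α=0, u≡37; β=1, v≡37 (mod 41); (37|41)=+1, (37|41)=+1; sign (−1)^0·+1^1·+1^0 = +1.
(a,b)_2: α=2, β=4; u≡7, v≡7 (mod 8); ε(u)ε(v)=1·1, αω(v)=2·0, βω(u)=4·0; sum ≡ 1  ⇒  -1.
(a,b)_3: α=9, u≡2; β=4, v≡2 (mod 3); (2|3)=-1, (2|3)=-1; sign (−1)^0·-1^4·-1^9 = -1.
(a,b)_31: α=-2, u≡14; β=1, v≡2 (mod 31); (14|31)=+1, (2|31)=+1; sign (−1)^0·+1^1·+1^-2 = +1.
Ram(87, 1271) = {2, 3}; no ℚ_2-point on the conic.

[2, 3]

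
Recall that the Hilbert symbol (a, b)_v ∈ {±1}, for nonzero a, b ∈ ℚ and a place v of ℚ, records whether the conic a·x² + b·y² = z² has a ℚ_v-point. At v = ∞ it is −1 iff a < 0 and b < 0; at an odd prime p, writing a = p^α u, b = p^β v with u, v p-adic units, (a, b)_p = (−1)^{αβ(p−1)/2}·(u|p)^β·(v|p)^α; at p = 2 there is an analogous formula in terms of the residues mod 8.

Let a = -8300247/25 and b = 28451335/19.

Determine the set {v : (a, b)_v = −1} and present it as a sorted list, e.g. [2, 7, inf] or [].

Mod squares: a ≡ -6063, b ≡ 4467565. Check v ∈ {∞, 2, 3, 5, 11, 19, 31, 37, 41, 43, 47}.
v=∞: -6063 < 0 and 4467565 > 0  ⇒  (a,b)_∞ = +1.
v=11: a=11^0·(≡4), b=11^2·(≡4) mod 11; (4|11)=+1, (4|11)=+1; (−1)^{0·2·5}·(+1)^2·(+1)^0 = +1.
v=2: v_2(a)=0, v_2(b)=0; units ≡ 1, 5 (mod 8); ε·ε+αω+βω = 0·0+0·1+0·0 ≡ 0  ⇒  (a,b)_2 = +1.
v=43: a=43^1·(≡24), b=43^0·(≡18) mod 43; (24|43)=+1, (18|43)=-1; (−1)^{1·0·21}·(+1)^0·(-1)^1 = -1.
v=31: a=31^0·(≡15), b=31^1·(≡13) mod 31; (15|31)=-1, (13|31)=-1; (−1)^{0·1·15}·(-1)^1·(-1)^0 = -1.
v=47: a=47^1·(≡1), b=47^0·(≡36) mod 47; (1|47)=+1, (36|47)=+1; (−1)^{1·0·23}·(+1)^0·(+1)^1 = +1.
v=5: a=5^-2·(≡3), b=5^1·(≡3) mod 5; (3|5)=-1, (3|5)=-1; (−1)^{-2·1·2}·(-1)^1·(-1)^-2 = -1.
v=19: a=19^0·(≡6), b=19^-1·(≡13) mod 19; (6|19)=+1, (13|19)=-1; (−1)^{0·-1·9}·(+1)^-1·(-1)^0 = +1.
v=37: a=37^2·(≡15), b=37^1·(≡5) mod 37; (15|37)=-1, (5|37)=-1; (−1)^{2·1·18}·(-1)^1·(-1)^2 = -1.
v=3: a=3^1·(≡1), b=3^0·(≡1) mod 3; (1|3)=+1, (1|3)=+1; (−1)^{1·0·1}·(+1)^0·(+1)^1 = +1.
v=41: a=41^0·(≡36), b=41^1·(≡7) mod 41; (36|41)=+1, (7|41)=-1; (−1)^{0·1·20}·(+1)^1·(-1)^0 = +1.
(-6063, 4467565 / ℚ) ramifies at {5, 31, 37, 43}: a division algebra.

[5, 31, 37, 43]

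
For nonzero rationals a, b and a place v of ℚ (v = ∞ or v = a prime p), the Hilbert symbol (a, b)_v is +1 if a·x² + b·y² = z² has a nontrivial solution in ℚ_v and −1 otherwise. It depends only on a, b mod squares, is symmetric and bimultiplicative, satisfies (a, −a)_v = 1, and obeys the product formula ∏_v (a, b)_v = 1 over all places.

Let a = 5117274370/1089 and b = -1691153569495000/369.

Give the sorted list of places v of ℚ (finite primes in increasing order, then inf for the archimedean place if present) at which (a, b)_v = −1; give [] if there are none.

Mod squares: a ≡ 179170, b ≡ -1073462. Check v ∈ {∞, 2, 3, 5, 11, 13, 17, 19, 23, 41, 53}.
v=∞: 179170 > 0 and -1073462 < 0  ⇒  (a,b)_∞ = +1.
v=53: a=53^0·(≡34), b=53^1·(≡31) mod 53; (34|53)=-1, (31|53)=-1; (−1)^{0·1·26}·(-1)^1·(-1)^0 = -1.
v=3: a=3^-2·(≡1), b=3^-2·(≡1) mod 3; (1|3)=+1, (1|3)=+1; (−1)^{-2·-2·1}·(+1)^-2·(+1)^-2 = +1.
v=17: a=17^0·(≡7), b=17^2·(≡6) mod 17; (7|17)=-1, (6|17)=-1; (−1)^{0·2·8}·(-1)^2·(-1)^0 = +1.
v=19: a=19^1·(≡4), b=19^1·(≡12) mod 19; (4|19)=+1, (12|19)=-1; (−1)^{1·1·9}·(+1)^1·(-1)^1 = +1.
v=11: a=11^-2·(≡6), b=11^0·(≡10) mod 11; (6|11)=-1, (10|11)=-1; (−1)^{-2·0·5}·(-1)^0·(-1)^-2 = +1.
v=41: a=41^1·(≡35), b=41^-1·(≡30) mod 41; (35|41)=-1, (30|41)=-1; (−1)^{1·-1·20}·(-1)^-1·(-1)^1 = +1.
v=2: v_2(a)=1, v_2(b)=3; units ≡ 1, 5 (mod 8); ε·ε+αω+βω = 0·0+1·1+3·0 ≡ 1  ⇒  (a,b)_2 = -1.
v=5: a=5^1·(≡1), b=5^4·(≡2) mod 5; (1|5)=+1, (2|5)=-1; (−1)^{1·4·2}·(+1)^4·(-1)^1 = -1.
v=23: a=23^1·(≡13), b=23^2·(≡5) mod 23; (13|23)=+1, (5|23)=-1; (−1)^{1·2·11}·(+1)^2·(-1)^1 = -1.
v=13: a=13^4·(≡3), b=13^3·(≡6) mod 13; (3|13)=+1, (6|13)=-1; (−1)^{4·3·6}·(+1)^3·(-1)^4 = +1.
(179170, -1073462 / ℚ) ramifies at {2, 5, 23, 53}: a division algebra.

[2, 5, 23, 53]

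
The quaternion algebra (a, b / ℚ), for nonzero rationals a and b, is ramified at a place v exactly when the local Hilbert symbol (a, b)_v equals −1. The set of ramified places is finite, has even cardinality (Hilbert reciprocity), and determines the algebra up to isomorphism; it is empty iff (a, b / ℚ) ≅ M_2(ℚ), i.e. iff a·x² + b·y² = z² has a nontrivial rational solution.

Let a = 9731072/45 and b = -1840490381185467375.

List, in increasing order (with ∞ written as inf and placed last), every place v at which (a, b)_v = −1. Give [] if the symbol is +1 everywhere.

[5, 7, 19, 43]

Mod squares: a ≡ 47515, b ≡ -440895. Check v ∈ {∞, 2, 3, 5, 7, 13, 17, 19, 43}.
v=13: a=13^1·(≡5), b=13^3·(≡11) mod 13; (5|13)=-1, (11|13)=-1; (−1)^{1·3·6}·(-1)^3·(-1)^1 = +1.
v=19: a=19^0·(≡10), b=19^1·(≡13) mod 19; (10|19)=-1, (13|19)=-1; (−1)^{0·1·9}·(-1)^1·(-1)^0 = -1.
v=3: a=3^-2·(≡1), b=3^1·(≡2) mod 3; (1|3)=+1, (2|3)=-1; (−1)^{-2·1·1}·(+1)^1·(-1)^-2 = +1.
v=7: a=7^0·(≡5), b=7^1·(≡1) mod 7; (5|7)=-1, (1|7)=+1; (−1)^{0·1·3}·(-1)^1·(+1)^0 = -1.
v=5: a=5^-1·(≡3), b=5^3·(≡1) mod 5; (3|5)=-1, (1|5)=+1; (−1)^{-1·3·2}·(-1)^3·(+1)^-1 = -1.
v=43: a=43^1·(≡19), b=43^4·(≡5) mod 43; (19|43)=-1, (5|43)=-1; (−1)^{1·4·21}·(-1)^4·(-1)^1 = -1.
v=17: a=17^1·(≡7), b=17^3·(≡5) mod 17; (7|17)=-1, (5|17)=-1; (−1)^{1·3·8}·(-1)^3·(-1)^1 = +1.
v=∞: 47515 > 0 and -440895 < 0  ⇒  (a,b)_∞ = +1.
v=2: v_2(a)=10, v_2(b)=0; units ≡ 3, 1 (mod 8); ε·ε+αω+βω = 1·0+10·0+0·1 ≡ 0  ⇒  (a,b)_2 = +1.
|Ram(47515, -440895)| = 4, even; anisotropic at {5, 7, 19, 43}.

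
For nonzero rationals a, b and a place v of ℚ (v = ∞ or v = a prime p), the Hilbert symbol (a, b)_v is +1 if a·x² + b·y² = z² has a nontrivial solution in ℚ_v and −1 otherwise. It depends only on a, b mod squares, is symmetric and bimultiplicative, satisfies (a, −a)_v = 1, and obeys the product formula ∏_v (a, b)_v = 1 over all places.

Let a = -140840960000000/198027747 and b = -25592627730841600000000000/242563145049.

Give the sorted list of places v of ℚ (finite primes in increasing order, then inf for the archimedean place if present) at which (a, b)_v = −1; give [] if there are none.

(a, b) ≡ (-20995, -10) mod (ℚ^×)²; places V = {2, 3, 5, 11, 13, 17, 19, 23, 29, 37, ∞}.
(a,b)_17: α=-1, u≡7; β=-2, v≡11 (mod 17); (7|17)=-1, (11|17)=-1; sign (−1)^0·-1^-2·-1^-1 = -1.
(a,b)_13: α=1, u≡9; β=2, v≡12 (mod 13); (9|13)=+1, (12|13)=+1; sign (−1)^0·+1^2·+1^1 = +1.
(a,b)_23: α=2, u≡2; β=2, v≡16 (mod 23); (2|23)=+1, (16|23)=+1; sign (−1)^0·+1^2·+1^2 = +1.
(a,b)_29: α=-2, u≡25; β=-2, v≡14 (mod 29); (25|29)=+1, (14|29)=-1; sign (−1)^0·+1^-2·-1^-2 = +1.
(a,b)_2: α=18, β=27; u≡5, v≡3 (mod 8); ε(u)ε(v)=0·1, αω(v)=18·1, βω(u)=27·1; sum ≡ 1  ⇒  -1.
(a,b)_3: α=-6, u≡2; β=-6, v≡2 (mod 3); (2|3)=-1, (2|3)=-1; sign (−1)^0·-1^-6·-1^-6 = +1.
(a,b)_11: α=0, u≡3; β=2, v≡1 (mod 11); (3|11)=+1, (1|11)=+1; sign (−1)^0·+1^2·+1^0 = +1.
(a,b)_19: α=-1, u≡9; β=2, v≡17 (mod 19); (9|19)=+1, (17|19)=+1; sign (−1)^0·+1^2·+1^-1 = +1.
(a,b)_∞: sgn(-20995)=−, sgn(-10)=−, so -1.
(a,b)_37: α=0, u≡28; β=-2, v≡9 (mod 37); (28|37)=+1, (9|37)=+1; sign (−1)^0·+1^-2·+1^0 = +1.
(a,b)_5: α=7, u≡1; β=11, v≡3 (mod 5); (1|5)=+1, (3|5)=-1; sign (−1)^0·+1^11·-1^7 = -1.
(-20995, -10 / ℚ) ramifies at {2, 5, 17, ∞}: a division algebra.

[2, 5, 17, inf]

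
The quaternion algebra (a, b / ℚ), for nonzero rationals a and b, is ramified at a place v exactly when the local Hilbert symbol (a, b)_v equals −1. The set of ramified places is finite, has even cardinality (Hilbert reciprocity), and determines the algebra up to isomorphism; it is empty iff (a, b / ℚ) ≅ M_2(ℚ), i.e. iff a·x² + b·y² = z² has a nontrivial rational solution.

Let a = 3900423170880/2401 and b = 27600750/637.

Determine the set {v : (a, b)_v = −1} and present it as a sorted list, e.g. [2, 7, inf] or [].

[2, 5, 13, 47]

Mod squares: a ≡ 5, b ≡ 177190. Check v ∈ {∞, 2, 3, 5, 7, 13, 29, 47}.
v=47: a=47^2·(≡33), b=47^1·(≡41) mod 47; (33|47)=-1, (41|47)=-1; (−1)^{2·1·23}·(-1)^1·(-1)^2 = -1.
v=29: a=29^2·(≡28), b=29^1·(≡1) mod 29; (28|29)=+1, (1|29)=+1; (−1)^{2·1·14}·(+1)^1·(+1)^2 = +1.
v=∞: 5 > 0 and 177190 > 0  ⇒  (a,b)_∞ = +1.
v=3: a=3^8·(≡2), b=3^4·(≡1) mod 3; (2|3)=-1, (1|3)=+1; (−1)^{8·4·1}·(-1)^4·(+1)^8 = +1.
v=5: a=5^1·(≡1), b=5^3·(≡3) mod 5; (1|5)=+1, (3|5)=-1; (−1)^{1·3·2}·(+1)^3·(-1)^1 = -1.
v=2: v_2(a)=6, v_2(b)=1; units ≡ 5, 3 (mod 8); ε·ε+αω+βω = 0·1+6·1+1·1 ≡ 1  ⇒  (a,b)_2 = -1.
v=7: a=7^-4·(≡5), b=7^-2·(≡5) mod 7; (5|7)=-1, (5|7)=-1; (−1)^{-4·-2·3}·(-1)^-2·(-1)^-4 = +1.
v=13: a=13^0·(≡6), b=13^-1·(≡6) mod 13; (6|13)=-1, (6|13)=-1; (−1)^{0·-1·6}·(-1)^-1·(-1)^0 = -1.
Ram(5, 177190) = {2, 5, 13, 47}; no ℚ_2-point on the conic.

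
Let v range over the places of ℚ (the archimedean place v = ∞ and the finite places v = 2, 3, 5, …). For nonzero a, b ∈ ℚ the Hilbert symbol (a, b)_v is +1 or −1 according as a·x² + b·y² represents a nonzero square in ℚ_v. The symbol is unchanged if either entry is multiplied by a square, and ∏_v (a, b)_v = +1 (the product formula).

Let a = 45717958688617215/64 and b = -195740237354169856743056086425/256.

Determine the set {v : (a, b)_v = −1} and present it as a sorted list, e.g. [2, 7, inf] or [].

[2, 5, 13, 23]

(a, b) ≡ (15015, -187473) mod (ℚ^×)²; places V = {2, 3, 5, 7, 11, 13, 19, 23, ∞}.
(a,b)_7: α=1, u≡5; β=2, v≡4 (mod 7); (5|7)=-1, (4|7)=+1; sign (−1)^0·-1^2·+1^1 = +1.
(a,b)_23: α=2, u≡11; β=3, v≡21 (mod 23); (11|23)=-1, (21|23)=-1; sign (−1)^0·-1^3·-1^2 = -1.
(a,b)_∞: sgn(15015)=+, sgn(-187473)=−, so +1.
(a,b)_13: α=1, u≡5; β=5, v≡12 (mod 13); (5|13)=-1, (12|13)=+1; sign (−1)^0·-1^5·+1^1 = -1.
(a,b)_5: α=1, u≡2; β=2, v≡3 (mod 5); (2|5)=-1, (3|5)=-1; sign (−1)^0·-1^2·-1^1 = -1.
(a,b)_11: α=7, u≡9; β=9, v≡6 (mod 11); (9|11)=+1, (6|11)=-1; sign (−1)^1·+1^9·-1^7 = +1.
(a,b)_2: α=-6, β=-8; u≡7, v≡7 (mod 8); ε(u)ε(v)=1·1, αω(v)=-6·0, βω(u)=-8·0; sum ≡ 1  ⇒  -1.
(a,b)_3: α=3, u≡1; β=7, v≡2 (mod 3); (1|3)=+1, (2|3)=-1; sign (−1)^1·+1^7·-1^3 = +1.
(a,b)_19: α=2, u≡16; β=3, v≡13 (mod 19); (16|19)=+1, (13|19)=-1; sign (−1)^0·+1^3·-1^2 = +1.
|Ram(15015, -187473)| = 4, even; anisotropic at {2, 5, 13, 23}.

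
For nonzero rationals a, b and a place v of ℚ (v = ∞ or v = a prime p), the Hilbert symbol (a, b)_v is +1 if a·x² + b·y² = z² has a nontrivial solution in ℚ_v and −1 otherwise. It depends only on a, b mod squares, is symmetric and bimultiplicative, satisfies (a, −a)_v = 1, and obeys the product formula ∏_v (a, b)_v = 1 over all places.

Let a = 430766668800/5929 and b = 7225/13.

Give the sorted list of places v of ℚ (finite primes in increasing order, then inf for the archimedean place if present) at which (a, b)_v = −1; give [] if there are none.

(a, b) ≡ (11063, 13) mod (ℚ^×)²; places V = {2, 3, 5, 7, 11, 13, 17, 23, 37, ∞}.
(a,b)_7: α=-2, u≡3; β=0, v≡6 (mod 7); (3|7)=-1, (6|7)=-1; sign (−1)^0·-1^0·-1^-2 = +1.
(a,b)_5: α=2, u≡3; β=2, v≡3 (mod 5); (3|5)=-1, (3|5)=-1; sign (−1)^0·-1^2·-1^2 = +1.
(a,b)_23: α=1, u≡15; β=0, v≡2 (mod 23); (15|23)=-1, (2|23)=+1; sign (−1)^0·-1^0·+1^1 = +1.
(a,b)_13: α=3, u≡6; β=-1, v≡10 (mod 13); (6|13)=-1, (10|13)=+1; sign (−1)^0·-1^-1·+1^3 = -1.
(a,b)_2: α=10, β=0; u≡7, v≡5 (mod 8); ε(u)ε(v)=1·0, αω(v)=10·1, βω(u)=0·0; sum ≡ 0  ⇒  +1.
(a,b)_∞: sgn(11063)=+, sgn(13)=+, so +1.
(a,b)_17: α=0, u≡1; β=2, v≡15 (mod 17); (1|17)=+1, (15|17)=+1; sign (−1)^0·+1^2·+1^0 = +1.
(a,b)_11: α=-2, u≡10; β=0, v≡10 (mod 11); (10|11)=-1, (10|11)=-1; sign (−1)^0·-1^0·-1^-2 = +1.
(a,b)_3: α=2, u≡2; β=0, v≡1 (mod 3); (2|3)=-1, (1|3)=+1; sign (−1)^0·-1^0·+1^2 = +1.
(a,b)_37: α=1, u≡7; β=0, v≡15 (mod 37); (7|37)=+1, (15|37)=-1; sign (−1)^0·+1^0·-1^1 = -1.
(11063, 13 / ℚ) ramifies at {13, 37}: a division algebra.

[13, 37]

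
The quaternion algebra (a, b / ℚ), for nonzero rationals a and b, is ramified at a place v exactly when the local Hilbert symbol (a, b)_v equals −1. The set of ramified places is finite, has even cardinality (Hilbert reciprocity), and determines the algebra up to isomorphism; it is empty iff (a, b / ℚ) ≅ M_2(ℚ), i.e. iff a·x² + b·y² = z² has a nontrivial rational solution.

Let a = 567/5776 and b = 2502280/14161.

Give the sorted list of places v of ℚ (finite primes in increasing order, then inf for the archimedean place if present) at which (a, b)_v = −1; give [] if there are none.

Mod squares: a ≡ 7, b ≡ 5170. Check v ∈ {∞, 2, 3, 5, 7, 11, 17, 19, 47}.
v=19: a=19^-2·(≡1), b=19^0·(≡3) mod 19; (1|19)=+1, (3|19)=-1; (−1)^{-2·0·9}·(+1)^0·(-1)^-2 = +1.
v=17: a=17^0·(≡7), b=17^-2·(≡9) mod 17; (7|17)=-1, (9|17)=+1; (−1)^{0·-2·8}·(-1)^-2·(+1)^0 = +1.
v=∞: 7 > 0 and 5170 > 0  ⇒  (a,b)_∞ = +1.
v=5: a=5^0·(≡2), b=5^1·(≡1) mod 5; (2|5)=-1, (1|5)=+1; (−1)^{0·1·2}·(-1)^1·(+1)^0 = -1.
v=11: a=11^0·(≡6), b=11^3·(≡8) mod 11; (6|11)=-1, (8|11)=-1; (−1)^{0·3·5}·(-1)^3·(-1)^0 = -1.
v=3: a=3^4·(≡1), b=3^0·(≡1) mod 3; (1|3)=+1, (1|3)=+1; (−1)^{4·0·1}·(+1)^0·(+1)^4 = +1.
v=2: v_2(a)=-4, v_2(b)=3; units ≡ 7, 1 (mod 8); ε·ε+αω+βω = 1·0+-4·0+3·0 ≡ 0  ⇒  (a,b)_2 = +1.
v=47: a=47^0·(≡37), b=47^1·(≡16) mod 47; (37|47)=+1, (16|47)=+1; (−1)^{0·1·23}·(+1)^1·(+1)^0 = +1.
v=7: a=7^1·(≡4), b=7^-2·(≡2) mod 7; (4|7)=+1, (2|7)=+1; (−1)^{1·-2·3}·(+1)^-2·(+1)^1 = +1.
|Ram(7, 5170)| = 2, even; anisotropic at {5, 11}.

[5, 11]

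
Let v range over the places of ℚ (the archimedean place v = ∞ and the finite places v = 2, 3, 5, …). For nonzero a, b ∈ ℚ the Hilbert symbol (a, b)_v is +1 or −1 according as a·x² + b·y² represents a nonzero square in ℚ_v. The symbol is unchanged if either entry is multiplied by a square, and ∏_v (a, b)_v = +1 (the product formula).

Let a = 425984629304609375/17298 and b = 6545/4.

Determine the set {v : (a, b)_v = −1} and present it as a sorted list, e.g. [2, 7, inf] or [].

[5, 7, 11, 13]

Mod squares: a ≡ 910, b ≡ 6545. Check v ∈ {∞, 2, 3, 5, 7, 11, 13, 17, 31}.
v=7: a=7^3·(≡4), b=7^1·(≡1) mod 7; (4|7)=+1, (1|7)=+1; (−1)^{3·1·3}·(+1)^1·(+1)^3 = -1.
v=31: a=31^-2·(≡21), b=31^0·(≡1) mod 31; (21|31)=-1, (1|31)=+1; (−1)^{-2·0·15}·(-1)^0·(+1)^-2 = +1.
v=13: a=13^1·(≡5), b=13^0·(≡8) mod 13; (5|13)=-1, (8|13)=-1; (−1)^{1·0·6}·(-1)^0·(-1)^1 = -1.
v=3: a=3^-2·(≡1), b=3^0·(≡2) mod 3; (1|3)=+1, (2|3)=-1; (−1)^{-2·0·1}·(+1)^0·(-1)^-2 = +1.
v=17: a=17^4·(≡9), b=17^1·(≡7) mod 17; (9|17)=+1, (7|17)=-1; (−1)^{4·1·8}·(+1)^1·(-1)^4 = +1.
v=11: a=11^4·(≡7), b=11^1·(≡3) mod 11; (7|11)=-1, (3|11)=+1; (−1)^{4·1·5}·(-1)^1·(+1)^4 = -1.
v=5: a=5^7·(≡3), b=5^1·(≡1) mod 5; (3|5)=-1, (1|5)=+1; (−1)^{7·1·2}·(-1)^1·(+1)^7 = -1.
v=2: v_2(a)=-1, v_2(b)=-2; units ≡ 7, 1 (mod 8); ε·ε+αω+βω = 1·0+-1·0+-2·0 ≡ 0  ⇒  (a,b)_2 = +1.
v=∞: 910 > 0 and 6545 > 0  ⇒  (a,b)_∞ = +1.
(910, 6545 / ℚ) ramifies at {5, 7, 11, 13}: a division algebra.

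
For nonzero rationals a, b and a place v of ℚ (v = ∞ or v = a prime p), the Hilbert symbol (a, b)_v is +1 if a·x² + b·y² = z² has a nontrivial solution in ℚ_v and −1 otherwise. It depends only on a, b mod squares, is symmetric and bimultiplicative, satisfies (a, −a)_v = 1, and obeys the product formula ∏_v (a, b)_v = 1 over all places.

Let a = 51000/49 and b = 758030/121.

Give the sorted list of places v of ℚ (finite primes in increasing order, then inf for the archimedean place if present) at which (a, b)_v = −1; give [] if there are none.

[2, 3, 5, 7]

(a, b) ≡ (510, 15470) mod (ℚ^×)²; places V = {2, 3, 5, 7, 11, 13, 17, ∞}.
(a,b)_∞: sgn(510)=+, sgn(15470)=+, so +1.
(a,b)_7: α=-2, u≡5; β=3, v≡6 (mod 7); (5|7)=-1, (6|7)=-1; sign (−1)^0·-1^3·-1^-2 = -1.
(a,b)_13: α=0, u≡4; β=1, v≡11 (mod 13); (4|13)=+1, (11|13)=-1; sign (−1)^0·+1^1·-1^0 = +1.
(a,b)_5: α=3, u≡2; β=1, v≡1 (mod 5); (2|5)=-1, (1|5)=+1; sign (−1)^0·-1^1·+1^3 = -1.
(a,b)_17: α=1, u≡13; β=1, v≡8 (mod 17); (13|17)=+1, (8|17)=+1; sign (−1)^0·+1^1·+1^1 = +1.
(a,b)_11: α=0, u≡3; β=-2, v≡9 (mod 11); (3|11)=+1, (9|11)=+1; sign (−1)^0·+1^-2·+1^0 = +1.
(a,b)_2: α=3, β=1; u≡7, v≡7 (mod 8); ε(u)ε(v)=1·1, αω(v)=3·0, βω(u)=1·0; sum ≡ 1  ⇒  -1.
(a,b)_3: α=1, u≡2; β=0, v≡2 (mod 3); (2|3)=-1, (2|3)=-1; sign (−1)^0·-1^0·-1^1 = -1.
(510, 15470 / ℚ) ramifies at {2, 3, 5, 7}: a division algebra.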